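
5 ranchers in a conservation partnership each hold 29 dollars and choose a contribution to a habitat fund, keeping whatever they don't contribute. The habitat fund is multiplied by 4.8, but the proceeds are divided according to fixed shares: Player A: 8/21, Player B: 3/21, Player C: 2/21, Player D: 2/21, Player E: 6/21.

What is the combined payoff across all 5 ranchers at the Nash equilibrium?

365.40 dollars

Each unit j contributes comes back to j as 4.8 × (j's share), so j prefers to contribute only if that share exceeds 1/4.8 = 0.2083; otherwise keeping the unit dominates.
The shares above 0.2083 belong to Player A and Player E, contributing 29 each; the remaining 3 contribute 0. Total contributed: 58.
The habitat fund pays out 4.8 × 58 = 278.40 in total (split across the unequal shares, but the aggregate is all that matters for the group sum).
The 3 free-riders keep 29 each, adding 87. Group total = 87 + 278.40 = 365.40.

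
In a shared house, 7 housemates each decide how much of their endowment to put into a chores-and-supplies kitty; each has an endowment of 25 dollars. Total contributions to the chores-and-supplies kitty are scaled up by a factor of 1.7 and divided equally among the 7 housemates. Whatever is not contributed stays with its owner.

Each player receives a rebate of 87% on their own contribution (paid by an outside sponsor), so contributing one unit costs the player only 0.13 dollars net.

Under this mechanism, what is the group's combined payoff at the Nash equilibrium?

With the mechanism, a contributed unit returns (1.7/7) / 0.13 = 1.8681 per unit of net cost to the contributor — now above 1 — so contributing fully is weakly dominant for every player.
At the Nash equilibrium everyone contributes 25. Group total payoff = 7 × (25 × 0.87 + 1.7 × 25) = 449.75.

449.75 dollars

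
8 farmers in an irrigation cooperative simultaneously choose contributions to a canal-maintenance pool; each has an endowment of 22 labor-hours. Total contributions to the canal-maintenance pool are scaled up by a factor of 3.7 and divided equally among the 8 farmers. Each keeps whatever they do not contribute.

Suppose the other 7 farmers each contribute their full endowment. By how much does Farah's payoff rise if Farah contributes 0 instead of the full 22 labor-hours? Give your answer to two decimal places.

Switching from a contribution of 22 to 0 lets Farah keep an extra 22 labor-hours, but lowers the canal-maintenance pool by 22, which costs Farah their own share of that drop: 3.7/8 × 22 = 10.17.
Net gain = 22 − 10.17 = 11.83. The private return per contributed unit (0.4625) is below 1, so free-riding is indeed the best response regardless of what the others do.

11.83 labor-hours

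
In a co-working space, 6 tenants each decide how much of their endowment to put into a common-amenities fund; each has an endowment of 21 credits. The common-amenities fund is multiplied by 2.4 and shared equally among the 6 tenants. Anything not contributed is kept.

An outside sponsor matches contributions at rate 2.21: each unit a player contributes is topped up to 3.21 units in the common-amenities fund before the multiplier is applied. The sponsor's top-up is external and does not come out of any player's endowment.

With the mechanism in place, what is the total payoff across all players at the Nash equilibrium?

Under the mechanism each unit contributed yields 2.4 × 3.21 / 6 = 1.2840 back to its contributor per unit of net cost, which exceeds 1, making full contribution the dominant choice for everyone.
At the Nash equilibrium everyone contributes 21. Group total payoff = 2.4 × 3.21 × 126 = 970.70.

970.70 credits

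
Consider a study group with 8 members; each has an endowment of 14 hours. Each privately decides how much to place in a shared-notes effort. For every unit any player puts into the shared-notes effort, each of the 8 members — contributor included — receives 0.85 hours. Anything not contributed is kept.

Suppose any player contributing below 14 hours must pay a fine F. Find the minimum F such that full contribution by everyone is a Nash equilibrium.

Given the others contribute fully, the best deviation is to contribute 0 (any partial contribution still incurs the fine and gives up units whose private return 0.85 is below 1).
Deviating from 14 to 0 saves 14 hours but forfeits the deviator's share of the drop in the shared-notes effort: 0.85 × 14 = 11.90.
So the deviation gain is 14 − 11.90 = 2.10, and the fine must be at least 2.10 hours to wipe it out.

2.10 hours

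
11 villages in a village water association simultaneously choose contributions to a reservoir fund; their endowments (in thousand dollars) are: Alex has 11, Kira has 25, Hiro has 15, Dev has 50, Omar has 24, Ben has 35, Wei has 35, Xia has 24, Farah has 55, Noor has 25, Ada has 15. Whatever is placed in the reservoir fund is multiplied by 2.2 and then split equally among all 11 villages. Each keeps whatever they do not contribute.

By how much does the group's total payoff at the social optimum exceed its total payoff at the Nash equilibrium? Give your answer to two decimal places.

The private return per contributed unit is 2.2/11 = 0.2000 < 1 for every player regardless of endowment, so the Nash equilibrium is zero contribution and the group total is Σ E_j = 11 + 25 + 15 + 50 + 24 + 35 + 35 + 24 + 55 + 25 + 15 = 314.
Each contributed unit returns 2.200 to the group, so the social optimum is full contribution by everyone: group total = 2.200 × 314 = 690.80.
Efficiency loss = (2.200 − 1) × 314 = 376.80.

376.80 thousand dollars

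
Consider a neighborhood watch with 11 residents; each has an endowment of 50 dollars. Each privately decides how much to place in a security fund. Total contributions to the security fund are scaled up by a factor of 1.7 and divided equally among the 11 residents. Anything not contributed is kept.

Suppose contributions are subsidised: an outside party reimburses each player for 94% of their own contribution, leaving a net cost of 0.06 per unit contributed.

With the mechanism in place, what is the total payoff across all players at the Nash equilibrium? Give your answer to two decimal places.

1452.00 dollars

Under the mechanism each unit contributed yields (1.7/11) / 0.06 = 2.5758 back to its contributor per unit of net cost, which exceeds 1, making full contribution the dominant choice for everyone.
So the Nash equilibrium is full contribution by all 11; the group earns 11 × (50 × 0.94 + 1.7 × 50) = 1452.00.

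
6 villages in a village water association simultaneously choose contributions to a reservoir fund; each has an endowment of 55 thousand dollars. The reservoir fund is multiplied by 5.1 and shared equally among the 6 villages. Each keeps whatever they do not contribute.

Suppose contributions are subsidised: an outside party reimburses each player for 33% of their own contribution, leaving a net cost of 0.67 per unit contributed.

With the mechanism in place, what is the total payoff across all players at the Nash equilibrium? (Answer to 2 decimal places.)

1791.90 thousand dollars

The effective private return per unit is now (5.1/6) / 0.67 = 1.2687 > 1, so every player's dominant strategy flips to full contribution.
At the Nash equilibrium everyone contributes 55. Group total payoff = 6 × (55 × 0.33 + 5.1 × 55) = 1791.90.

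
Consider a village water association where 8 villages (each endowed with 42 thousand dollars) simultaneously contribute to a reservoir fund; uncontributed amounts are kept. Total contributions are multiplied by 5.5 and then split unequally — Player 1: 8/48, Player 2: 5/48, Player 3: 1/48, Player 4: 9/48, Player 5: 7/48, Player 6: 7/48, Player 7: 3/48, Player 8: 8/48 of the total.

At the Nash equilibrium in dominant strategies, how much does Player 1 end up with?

80.50 thousand dollars

Player j's private return per contributed unit is 5.5 × (j's share). Contributing is weakly dominant for j when that share is at least 1/5.5 = 0.1818, and contributing 0 is dominant otherwise.
Player 4 alone (share 9/48) is above the threshold, contributing 42; the remaining 7 contribute 0. Total contributed: 42.
Player 1 keeps 42 and receives 5.5 × 42 × 8/48 = 38.50 from the reservoir fund, for a payoff of 80.50.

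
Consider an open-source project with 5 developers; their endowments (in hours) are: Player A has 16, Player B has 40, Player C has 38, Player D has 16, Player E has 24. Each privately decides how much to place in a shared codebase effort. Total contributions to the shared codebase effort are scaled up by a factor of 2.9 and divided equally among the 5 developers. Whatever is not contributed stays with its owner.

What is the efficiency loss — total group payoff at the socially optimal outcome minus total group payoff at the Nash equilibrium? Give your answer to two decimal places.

254.60 hours

The private return per contributed unit is 2.9/5 = 0.5800 < 1 for every player regardless of endowment, so the Nash equilibrium is zero contribution and the group total is Σ E_j = 16 + 40 + 38 + 16 + 24 = 134.
Each contributed unit returns 2.900 to the group, so the social optimum is full contribution by everyone: group total = 2.900 × 134 = 388.60.
Efficiency loss = (2.900 − 1) × 134 = 254.60.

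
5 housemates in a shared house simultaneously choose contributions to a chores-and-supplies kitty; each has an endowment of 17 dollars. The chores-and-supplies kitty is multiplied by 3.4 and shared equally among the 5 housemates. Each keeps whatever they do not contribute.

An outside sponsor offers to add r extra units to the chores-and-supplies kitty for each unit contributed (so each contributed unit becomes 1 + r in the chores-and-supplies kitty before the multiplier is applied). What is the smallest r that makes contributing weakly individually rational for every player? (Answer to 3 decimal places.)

0.471

With matching at rate r, one contributed unit becomes (1 + r) in the chores-and-supplies kitty and returns 3.4 × (1 + r) / 5 to the contributor.
Setting this equal to 1: 1 + r = 5/3.4 = 1.4706.
So the minimum matching rate is r = 1.4706 − 1 = 0.471.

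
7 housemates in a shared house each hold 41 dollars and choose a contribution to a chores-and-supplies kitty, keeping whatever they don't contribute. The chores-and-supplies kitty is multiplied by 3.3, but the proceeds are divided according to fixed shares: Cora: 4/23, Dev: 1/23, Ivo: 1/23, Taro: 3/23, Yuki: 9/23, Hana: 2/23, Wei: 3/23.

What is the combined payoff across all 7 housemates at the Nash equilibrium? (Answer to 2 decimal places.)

A player with share s gets back 3.3·s per unit contributed, so full contribution is dominant for anyone with s > 1/3.3 = 0.3030 and zero contribution is dominant for anyone below.
Yuki alone (share 9/23) is above the threshold, contributing 41; the remaining 6 contribute 0. Total contributed: 41.
The chores-and-supplies kitty pays out 3.3 × 41 = 135.30 in total (split across the unequal shares, but the aggregate is all that matters for the group sum).
The 6 free-riders keep 41 each, adding 246. Group total = 246 + 135.30 = 381.30.

381.30 dollars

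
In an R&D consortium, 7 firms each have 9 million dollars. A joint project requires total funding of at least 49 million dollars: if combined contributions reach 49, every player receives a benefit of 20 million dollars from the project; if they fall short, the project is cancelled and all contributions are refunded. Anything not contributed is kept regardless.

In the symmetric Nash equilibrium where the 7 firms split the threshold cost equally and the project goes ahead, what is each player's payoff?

Equal share of the threshold: 49/7 = 7.
At this profile no one gains by cutting their contribution: any cut drops the total below 49, the project is cancelled, contributions are refunded, and the deviator ends with 9, which is less than 9 − 7 + 20 = 22. Contributing more than 7 just wastes the excess. So contributing exactly 7 is a best response.
Each player's payoff: 9 − 7 + 20 = 22.

22 million dollars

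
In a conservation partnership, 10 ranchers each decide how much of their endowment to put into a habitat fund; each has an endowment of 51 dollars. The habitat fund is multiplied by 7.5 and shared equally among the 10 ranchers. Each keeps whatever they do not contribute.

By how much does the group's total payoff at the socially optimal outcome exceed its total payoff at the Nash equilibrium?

3315.00 dollars

Each contributed unit returns 7.5/10 = 0.7500 to its contributor — below 1 — so contributing 0 is dominant for every player. At the Nash equilibrium everyone keeps their 51, and the group total is 10 × 51 = 510.
Each contributed unit returns 7.500 to the group as a whole (0.7500 to each of 10 players), which exceeds 1, so the social optimum is full contribution: group total = 7.500 × 510 = 3825.00.
Efficiency loss = 3825.00 − 510 = 3315.00.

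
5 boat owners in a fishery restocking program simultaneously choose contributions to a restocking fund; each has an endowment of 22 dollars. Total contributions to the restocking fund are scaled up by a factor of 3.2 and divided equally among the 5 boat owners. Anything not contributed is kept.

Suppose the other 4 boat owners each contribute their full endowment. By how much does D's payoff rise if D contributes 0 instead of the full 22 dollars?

Switching from a contribution of 22 to 0 lets D keep an extra 22 dollars, but lowers the restocking fund by 22, which costs D their own share of that drop: 3.2/5 × 22 = 14.08.
Net gain = 22 − 14.08 = 7.92. The private return per contributed unit (0.6400) is below 1, so free-riding is indeed the best response regardless of what the others do.

7.92 dollars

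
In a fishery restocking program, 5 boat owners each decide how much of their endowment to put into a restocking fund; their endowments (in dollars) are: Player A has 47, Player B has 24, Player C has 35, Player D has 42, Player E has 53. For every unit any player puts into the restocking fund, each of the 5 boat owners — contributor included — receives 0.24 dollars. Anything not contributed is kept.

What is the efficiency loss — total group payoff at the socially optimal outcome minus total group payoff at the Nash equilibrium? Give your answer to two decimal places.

40.20 dollars

The private return per contributed unit is 0.24 < 1 for everyone, so the Nash equilibrium is zero contribution and the group total is Σ E_j = 47 + 24 + 35 + 42 + 53 = 201.
Each contributed unit returns 1.200 to the group, so the social optimum is full contribution by everyone: group total = 1.200 × 201 = 241.20.
Efficiency loss = (1.200 − 1) × 201 = 40.20.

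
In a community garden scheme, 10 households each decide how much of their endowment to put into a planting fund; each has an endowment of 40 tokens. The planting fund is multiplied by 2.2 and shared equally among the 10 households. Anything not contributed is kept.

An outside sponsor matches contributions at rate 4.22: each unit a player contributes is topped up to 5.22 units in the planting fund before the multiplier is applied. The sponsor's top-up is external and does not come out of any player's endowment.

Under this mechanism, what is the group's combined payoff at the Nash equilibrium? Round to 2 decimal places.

4593.60 tokens

Under the mechanism each unit contributed yields 2.2 × 5.22 / 10 = 1.1484 back to its contributor per unit of net cost, which exceeds 1, making full contribution the dominant choice for everyone.
So the Nash equilibrium is full contribution by all 10; the group earns 2.2 × 5.22 × 400 = 4593.60.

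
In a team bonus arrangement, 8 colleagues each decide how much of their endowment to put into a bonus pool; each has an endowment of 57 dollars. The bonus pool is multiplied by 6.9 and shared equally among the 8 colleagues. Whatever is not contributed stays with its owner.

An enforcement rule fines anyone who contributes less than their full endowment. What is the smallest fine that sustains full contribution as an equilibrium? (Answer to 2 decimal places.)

Given the others contribute fully, the best deviation is to contribute 0 (any partial contribution still incurs the fine and gives up units whose private return 0.8625 is below 1).
Deviating from 57 to 0 saves 57 dollars but forfeits the deviator's share of the drop in the bonus pool: 6.9/8 × 57 = 49.16.
So the deviation gain is 57 − 49.16 = 7.84, and the fine must be at least 7.84 dollars to wipe it out.

7.84 dollars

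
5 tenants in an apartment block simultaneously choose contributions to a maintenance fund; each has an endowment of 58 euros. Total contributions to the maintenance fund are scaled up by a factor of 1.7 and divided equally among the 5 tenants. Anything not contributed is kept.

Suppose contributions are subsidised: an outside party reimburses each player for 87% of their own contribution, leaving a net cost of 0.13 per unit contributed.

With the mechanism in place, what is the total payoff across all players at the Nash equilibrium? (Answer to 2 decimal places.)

Under the mechanism each unit contributed yields (1.7/5) / 0.13 = 2.6154 back to its contributor per unit of net cost, which exceeds 1, making full contribution the dominant choice for everyone.
At the Nash equilibrium everyone contributes 58. Group total payoff = 5 × (58 × 0.87 + 1.7 × 58) = 745.30.

745.30 euros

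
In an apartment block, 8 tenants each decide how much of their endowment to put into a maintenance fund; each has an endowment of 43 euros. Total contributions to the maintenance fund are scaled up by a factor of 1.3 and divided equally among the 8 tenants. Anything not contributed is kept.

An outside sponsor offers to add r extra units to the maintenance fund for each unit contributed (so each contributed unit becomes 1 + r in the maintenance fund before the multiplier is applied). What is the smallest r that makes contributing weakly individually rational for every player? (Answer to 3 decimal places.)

5.154

With matching at rate r, one contributed unit becomes (1 + r) in the maintenance fund and returns 1.3 × (1 + r) / 8 to the contributor.
Setting this equal to 1: 1 + r = 8/1.3 = 6.1538.
So the minimum matching rate is r = 6.1538 − 1 = 5.154.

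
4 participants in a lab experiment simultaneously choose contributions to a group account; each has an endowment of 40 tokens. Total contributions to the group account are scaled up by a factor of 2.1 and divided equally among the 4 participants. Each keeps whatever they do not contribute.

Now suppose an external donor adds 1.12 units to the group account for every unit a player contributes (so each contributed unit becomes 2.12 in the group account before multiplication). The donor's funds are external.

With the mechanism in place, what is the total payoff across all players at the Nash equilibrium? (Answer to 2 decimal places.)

Under the mechanism each unit contributed yields 2.1 × 2.12 / 4 = 1.1130 back to its contributor per unit of net cost, which exceeds 1, making full contribution the dominant choice for everyone.
At the Nash equilibrium everyone contributes 40. Group total payoff = 2.1 × 2.12 × 160 = 712.32.

712.32 tokens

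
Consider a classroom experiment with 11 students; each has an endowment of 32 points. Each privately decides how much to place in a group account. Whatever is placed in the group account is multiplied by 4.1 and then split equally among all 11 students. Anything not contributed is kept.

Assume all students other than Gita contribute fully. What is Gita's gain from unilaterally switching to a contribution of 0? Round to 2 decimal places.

Switching from a contribution of 32 to 0 lets Gita keep an extra 32 points, but lowers the group account by 32, which costs Gita their own share of that drop: 4.1/11 × 32 = 11.93.
Net gain = 32 − 11.93 = 20.07. The private return per contributed unit (0.3727) is below 1, so free-riding is indeed the best response regardless of what the others do.

20.07 points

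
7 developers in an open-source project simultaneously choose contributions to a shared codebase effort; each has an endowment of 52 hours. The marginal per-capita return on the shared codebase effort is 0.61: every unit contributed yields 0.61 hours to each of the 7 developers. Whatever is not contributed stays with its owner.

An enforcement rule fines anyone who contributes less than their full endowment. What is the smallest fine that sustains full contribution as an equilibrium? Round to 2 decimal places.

Given the others contribute fully, the best deviation is to contribute 0 (any partial contribution still incurs the fine and gives up units whose private return 0.61 is below 1).
Deviating from 52 to 0 saves 52 hours but forfeits the deviator's share of the drop in the shared codebase effort: 0.61 × 52 = 31.72.
So the deviation gain is 52 − 31.72 = 20.28, and the fine must be at least 20.28 hours to wipe it out.

20.28 hours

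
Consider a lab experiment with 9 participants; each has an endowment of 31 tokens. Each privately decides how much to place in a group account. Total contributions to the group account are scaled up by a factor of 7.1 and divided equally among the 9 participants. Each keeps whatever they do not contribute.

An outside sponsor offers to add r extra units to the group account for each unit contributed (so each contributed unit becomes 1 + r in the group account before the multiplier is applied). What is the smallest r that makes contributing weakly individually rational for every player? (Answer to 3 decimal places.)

With matching at rate r, one contributed unit becomes (1 + r) in the group account and returns 7.1 × (1 + r) / 9 to the contributor.
Setting this equal to 1: 1 + r = 9/7.1 = 1.2676.
So the minimum matching rate is r = 1.2676 − 1 = 0.268.

0.268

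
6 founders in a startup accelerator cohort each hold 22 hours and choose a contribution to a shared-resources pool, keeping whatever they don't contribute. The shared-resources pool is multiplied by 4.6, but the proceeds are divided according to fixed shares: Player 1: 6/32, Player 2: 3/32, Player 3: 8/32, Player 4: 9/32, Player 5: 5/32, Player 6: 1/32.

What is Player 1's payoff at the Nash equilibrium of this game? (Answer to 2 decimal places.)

Player j's private return per contributed unit is 4.6 × (j's share). Contributing is weakly dominant for j when that share is at least 1/4.6 = 0.2174, and contributing 0 is dominant otherwise.
Player 3 and Player 4 are above the threshold, contributing 22 each; the remaining 4 contribute 0. Total contributed: 44.
Player 1 keeps 22 and receives 4.6 × 44 × 6/32 = 37.95 from the shared-resources pool, for a payoff of 59.95.

59.95 hours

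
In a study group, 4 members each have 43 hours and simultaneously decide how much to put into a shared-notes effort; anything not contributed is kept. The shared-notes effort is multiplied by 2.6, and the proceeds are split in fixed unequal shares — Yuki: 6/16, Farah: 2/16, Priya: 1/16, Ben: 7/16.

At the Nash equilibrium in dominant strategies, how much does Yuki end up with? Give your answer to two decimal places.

Each unit j contributes comes back to j as 2.6 × (j's share), so j prefers to contribute only if that share exceeds 1/2.6 = 0.3846; otherwise keeping the unit dominates.
Ben alone (share 7/16) is above the threshold, contributing 43; the remaining 3 contribute 0. Total contributed: 43.
Yuki keeps 43 and receives 2.6 × 43 × 6/16 = 41.93 from the shared-notes effort, for a payoff of 84.93.

84.93 hours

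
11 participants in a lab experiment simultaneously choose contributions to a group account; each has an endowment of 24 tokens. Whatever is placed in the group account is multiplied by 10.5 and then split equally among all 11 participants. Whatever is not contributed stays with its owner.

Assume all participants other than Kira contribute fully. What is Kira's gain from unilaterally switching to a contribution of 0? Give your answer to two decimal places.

Switching from a contribution of 24 to 0 lets Kira keep an extra 24 tokens, but lowers the group account by 24, which costs Kira their own share of that drop: 10.5/11 × 24 = 22.91.
Net gain = 24 − 22.91 = 1.09. The private return per contributed unit (0.9545) is below 1, so free-riding is indeed the best response regardless of what the others do.

1.09 tokens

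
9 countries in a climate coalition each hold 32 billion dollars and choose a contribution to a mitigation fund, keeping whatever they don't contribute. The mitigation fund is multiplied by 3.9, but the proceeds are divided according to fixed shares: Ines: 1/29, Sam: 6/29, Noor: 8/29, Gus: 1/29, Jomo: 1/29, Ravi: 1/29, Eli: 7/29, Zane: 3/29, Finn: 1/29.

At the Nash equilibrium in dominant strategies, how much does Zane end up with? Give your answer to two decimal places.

Each unit j contributes comes back to j as 3.9 × (j's share), so j prefers to contribute only if that share exceeds 1/3.9 = 0.2564; otherwise keeping the unit dominates.
Only Noor (8/29) clears that bar, contributing 32; the remaining 8 contribute 0. Total contributed: 32.
Zane keeps 32 and receives 3.9 × 32 × 3/29 = 12.91 from the mitigation fund, for a payoff of 44.91.

44.91 billion dollars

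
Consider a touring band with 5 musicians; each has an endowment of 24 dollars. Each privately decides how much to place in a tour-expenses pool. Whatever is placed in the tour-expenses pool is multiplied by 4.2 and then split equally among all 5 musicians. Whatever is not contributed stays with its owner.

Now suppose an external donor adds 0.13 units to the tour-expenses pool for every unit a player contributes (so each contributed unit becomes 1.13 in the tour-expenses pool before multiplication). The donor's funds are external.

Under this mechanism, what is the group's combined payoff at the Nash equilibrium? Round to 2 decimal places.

The effective private return is 4.2 × 1.13 / 5 = 0.9492, which is still under 1, so the mechanism doesn't change anyone's dominant strategy: zero contribution.
At the Nash equilibrium no one contributes; group total payoff = 5 × 24 = 120.

120.00 dollars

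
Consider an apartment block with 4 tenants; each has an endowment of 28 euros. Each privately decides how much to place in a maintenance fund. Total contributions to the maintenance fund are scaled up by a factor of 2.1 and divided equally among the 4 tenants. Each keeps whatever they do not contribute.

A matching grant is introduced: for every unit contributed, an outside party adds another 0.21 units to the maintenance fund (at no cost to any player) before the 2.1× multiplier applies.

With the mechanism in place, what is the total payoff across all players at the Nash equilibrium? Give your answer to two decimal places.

With the mechanism, a contributed unit returns 2.1 × 1.21 / 4 = 0.6353 per unit of net cost — still below 1 — so contributing 0 remains dominant for every player.
At the Nash equilibrium no one contributes; group total payoff = 4 × 28 = 112.

112.00 euros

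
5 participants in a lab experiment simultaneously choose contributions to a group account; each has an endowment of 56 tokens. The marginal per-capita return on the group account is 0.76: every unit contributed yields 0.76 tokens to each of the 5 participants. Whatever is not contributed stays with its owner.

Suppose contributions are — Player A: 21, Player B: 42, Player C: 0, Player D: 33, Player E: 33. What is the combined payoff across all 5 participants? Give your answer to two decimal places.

Total contributed: 21 + 42 + 0 + 33 + 33 = 129; total kept: 5 × 56 − 129 = 151.
The group account pays out 0.76 × 5 × 129 = 490.20 in aggregate.
Group total = 151 + 490.20 = 641.20.

641.20 tokens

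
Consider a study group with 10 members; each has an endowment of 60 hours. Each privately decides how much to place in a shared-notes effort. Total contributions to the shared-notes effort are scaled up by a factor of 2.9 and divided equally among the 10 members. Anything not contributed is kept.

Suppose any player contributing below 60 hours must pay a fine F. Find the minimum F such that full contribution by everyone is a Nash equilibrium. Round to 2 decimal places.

42.60 hours

Given the others contribute fully, the best deviation is to contribute 0 (any partial contribution still incurs the fine and gives up units whose private return 0.2900 is below 1).
Deviating from 60 to 0 saves 60 hours but forfeits the deviator's share of the drop in the shared-notes effort: 2.9/10 × 60 = 17.40.
So the deviation gain is 60 − 17.40 = 42.60, and the fine must be at least 42.60 hours to wipe it out.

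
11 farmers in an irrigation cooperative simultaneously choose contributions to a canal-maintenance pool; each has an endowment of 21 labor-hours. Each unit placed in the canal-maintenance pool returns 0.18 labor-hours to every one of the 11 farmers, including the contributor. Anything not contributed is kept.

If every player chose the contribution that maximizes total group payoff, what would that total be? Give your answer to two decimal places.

457.38 labor-hours

Each contributed unit returns 1.980 to the group as a whole (0.18 to each of 11 players), which exceeds 1, so the social optimum is full contribution: group total = 1.980 × 231 = 457.38.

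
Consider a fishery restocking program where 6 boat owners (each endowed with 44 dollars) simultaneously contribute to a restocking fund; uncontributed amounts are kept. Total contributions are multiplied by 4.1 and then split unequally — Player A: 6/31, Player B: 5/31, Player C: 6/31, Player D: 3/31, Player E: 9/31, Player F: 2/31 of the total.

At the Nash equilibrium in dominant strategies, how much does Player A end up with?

Player j's private return per contributed unit is 4.1 × (j's share). Contributing is weakly dominant for j when that share is at least 1/4.1 = 0.2439, and contributing 0 is dominant otherwise.
Only Player E (9/31) clears that bar, contributing 44; the remaining 5 contribute 0. Total contributed: 44.
Player A keeps 44 and receives 4.1 × 44 × 6/31 = 34.92 from the restocking fund, for a payoff of 78.92.

78.92 dollars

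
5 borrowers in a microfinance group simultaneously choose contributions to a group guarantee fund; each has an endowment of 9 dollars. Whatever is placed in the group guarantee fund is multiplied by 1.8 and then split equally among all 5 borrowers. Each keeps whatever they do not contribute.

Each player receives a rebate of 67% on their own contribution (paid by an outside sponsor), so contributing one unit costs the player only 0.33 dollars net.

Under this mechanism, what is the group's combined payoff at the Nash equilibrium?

111.15 dollars

Under the mechanism each unit contributed yields (1.8/5) / 0.33 = 1.0909 back to its contributor per unit of net cost, which exceeds 1, making full contribution the dominant choice for everyone.
At the Nash equilibrium everyone contributes 9. Group total payoff = 5 × (9 × 0.67 + 1.8 × 9) = 111.15.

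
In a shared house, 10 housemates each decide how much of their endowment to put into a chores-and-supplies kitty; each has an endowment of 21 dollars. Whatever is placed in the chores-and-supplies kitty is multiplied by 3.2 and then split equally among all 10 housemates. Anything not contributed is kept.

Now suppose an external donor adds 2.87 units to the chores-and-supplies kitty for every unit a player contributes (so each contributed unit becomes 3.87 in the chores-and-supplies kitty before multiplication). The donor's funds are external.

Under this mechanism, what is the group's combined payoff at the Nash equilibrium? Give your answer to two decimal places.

With the mechanism, a contributed unit returns 3.2 × 3.87 / 10 = 1.2384 per unit of net cost to the contributor — now above 1 — so contributing fully is weakly dominant for every player.
So the Nash equilibrium is full contribution by all 10; the group earns 3.2 × 3.87 × 210 = 2600.64.

2600.64 dollars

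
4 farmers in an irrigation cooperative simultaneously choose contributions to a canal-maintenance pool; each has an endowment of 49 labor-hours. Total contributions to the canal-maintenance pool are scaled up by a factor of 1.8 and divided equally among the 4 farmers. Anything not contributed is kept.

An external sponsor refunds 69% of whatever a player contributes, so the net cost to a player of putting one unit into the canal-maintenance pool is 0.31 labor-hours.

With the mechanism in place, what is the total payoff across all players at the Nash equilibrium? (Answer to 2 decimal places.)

Under the mechanism each unit contributed yields (1.8/4) / 0.31 = 1.4516 back to its contributor per unit of net cost, which exceeds 1, making full contribution the dominant choice for everyone.
At the Nash equilibrium everyone contributes 49. Group total payoff = 4 × (49 × 0.69 + 1.8 × 49) = 488.04.

488.04 labor-hours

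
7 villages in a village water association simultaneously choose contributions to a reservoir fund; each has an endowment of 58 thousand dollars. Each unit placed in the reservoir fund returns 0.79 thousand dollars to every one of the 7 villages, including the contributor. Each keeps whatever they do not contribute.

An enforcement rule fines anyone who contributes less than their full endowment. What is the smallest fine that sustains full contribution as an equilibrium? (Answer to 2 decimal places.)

Given the others contribute fully, the best deviation is to contribute 0 (any partial contribution still incurs the fine and gives up units whose private return 0.79 is below 1).
Deviating from 58 to 0 saves 58 thousand dollars but forfeits the deviator's share of the drop in the reservoir fund: 0.79 × 58 = 45.82.
So the deviation gain is 58 − 45.82 = 12.18, and the fine must be at least 12.18 thousand dollars to wipe it out.

12.18 thousand dollars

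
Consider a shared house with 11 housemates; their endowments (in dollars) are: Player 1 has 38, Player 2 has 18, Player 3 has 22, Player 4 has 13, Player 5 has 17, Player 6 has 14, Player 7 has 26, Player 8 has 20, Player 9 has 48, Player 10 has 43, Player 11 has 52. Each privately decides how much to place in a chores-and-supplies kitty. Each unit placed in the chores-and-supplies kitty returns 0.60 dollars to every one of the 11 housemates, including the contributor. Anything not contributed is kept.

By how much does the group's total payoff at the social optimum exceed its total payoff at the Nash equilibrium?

The private return per contributed unit is 0.60 < 1 for everyone, so the Nash equilibrium is zero contribution and the group total is Σ E_j = 38 + 18 + 22 + 13 + 17 + 14 + 26 + 20 + 48 + 43 + 52 = 311.
Each contributed unit returns 6.600 to the group, so the social optimum is full contribution by everyone: group total = 6.600 × 311 = 2052.60.
Efficiency loss = (6.600 − 1) × 311 = 1741.60.

1741.60 dollars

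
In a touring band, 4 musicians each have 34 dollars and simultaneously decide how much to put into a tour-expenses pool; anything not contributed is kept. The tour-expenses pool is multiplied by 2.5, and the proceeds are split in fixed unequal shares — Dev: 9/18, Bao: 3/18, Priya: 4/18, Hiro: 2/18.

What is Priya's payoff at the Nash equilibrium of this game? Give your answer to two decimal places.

For player j, contributing a unit is worthwhile iff 2.5 × (j's share) ≥ 1, i.e. iff j's share is at least 0.4000.
Only Dev (9/18) clears that bar, contributing 34; the remaining 3 contribute 0. Total contributed: 34.
Priya keeps 34 and receives 2.5 × 34 × 4/18 = 18.89 from the tour-expenses pool, for a payoff of 52.89.

52.89 dollars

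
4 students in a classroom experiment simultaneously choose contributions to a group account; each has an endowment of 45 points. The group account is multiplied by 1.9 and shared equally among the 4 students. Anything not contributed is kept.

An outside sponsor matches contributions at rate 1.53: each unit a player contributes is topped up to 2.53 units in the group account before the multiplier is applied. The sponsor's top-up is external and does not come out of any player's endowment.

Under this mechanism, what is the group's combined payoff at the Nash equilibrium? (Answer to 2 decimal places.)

865.26 points

With the mechanism, a contributed unit returns 1.9 × 2.53 / 4 = 1.2018 per unit of net cost to the contributor — now above 1 — so contributing fully is weakly dominant for every player.
At the Nash equilibrium everyone contributes 45. Group total payoff = 1.9 × 2.53 × 180 = 865.26.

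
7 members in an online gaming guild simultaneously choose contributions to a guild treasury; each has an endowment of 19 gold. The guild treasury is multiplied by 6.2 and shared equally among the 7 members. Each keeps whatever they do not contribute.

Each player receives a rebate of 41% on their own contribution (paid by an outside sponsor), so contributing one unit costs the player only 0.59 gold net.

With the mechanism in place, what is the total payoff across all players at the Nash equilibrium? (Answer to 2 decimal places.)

879.13 gold

Under the mechanism each unit contributed yields (6.2/7) / 0.59 = 1.5012 back to its contributor per unit of net cost, which exceeds 1, making full contribution the dominant choice for everyone.
So the Nash equilibrium is full contribution by all 7; the group earns 7 × (19 × 0.41 + 6.2 × 19) = 879.13.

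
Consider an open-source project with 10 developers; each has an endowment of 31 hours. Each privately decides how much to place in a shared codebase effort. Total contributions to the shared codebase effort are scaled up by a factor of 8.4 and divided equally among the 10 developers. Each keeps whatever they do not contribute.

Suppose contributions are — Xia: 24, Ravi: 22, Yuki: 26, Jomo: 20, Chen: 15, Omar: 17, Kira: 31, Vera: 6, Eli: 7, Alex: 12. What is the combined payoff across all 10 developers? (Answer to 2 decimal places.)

Total contributed: 24 + 22 + 26 + 20 + 15 + 17 + 31 + 6 + 7 + 12 = 180; total kept: 10 × 31 − 180 = 130.
The shared codebase effort pays out 8.4 × 180 = 1512.00 in aggregate.
Group total = 130 + 1512.00 = 1642.00.

1642.00 hours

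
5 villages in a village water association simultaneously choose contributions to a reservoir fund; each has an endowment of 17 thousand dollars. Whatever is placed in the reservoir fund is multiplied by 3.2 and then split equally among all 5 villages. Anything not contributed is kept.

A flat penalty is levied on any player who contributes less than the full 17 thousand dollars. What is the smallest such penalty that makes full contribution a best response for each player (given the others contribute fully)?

6.12 thousand dollars

Given the others contribute fully, the best deviation is to contribute 0 (any partial contribution still incurs the fine and gives up units whose private return 0.6400 is below 1).
Deviating from 17 to 0 saves 17 thousand dollars but forfeits the deviator's share of the drop in the reservoir fund: 3.2/5 × 17 = 10.88.
So the deviation gain is 17 − 10.88 = 6.12, and the fine must be at least 6.12 thousand dollars to wipe it out.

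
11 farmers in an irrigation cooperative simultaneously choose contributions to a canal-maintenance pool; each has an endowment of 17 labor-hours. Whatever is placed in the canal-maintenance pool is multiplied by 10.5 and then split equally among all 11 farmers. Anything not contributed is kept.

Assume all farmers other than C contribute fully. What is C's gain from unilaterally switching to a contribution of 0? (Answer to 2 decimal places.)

0.77 labor-hours

Switching from a contribution of 17 to 0 lets C keep an extra 17 labor-hours, but lowers the canal-maintenance pool by 17, which costs C their own share of that drop: 10.5/11 × 17 = 16.23.
Net gain = 17 − 16.23 = 0.77. The private return per contributed unit (0.9545) is below 1, so free-riding is indeed the best response regardless of what the others do.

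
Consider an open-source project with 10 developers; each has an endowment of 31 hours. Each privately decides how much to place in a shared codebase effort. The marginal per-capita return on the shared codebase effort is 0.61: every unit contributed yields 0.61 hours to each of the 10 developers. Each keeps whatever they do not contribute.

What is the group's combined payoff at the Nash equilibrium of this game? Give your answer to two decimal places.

310.00 hours

The private return per contributed unit is 0.61 < 1, so contributing 0 is dominant for every player. At the Nash equilibrium everyone keeps their 31, and the group total is 10 × 31 = 310.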